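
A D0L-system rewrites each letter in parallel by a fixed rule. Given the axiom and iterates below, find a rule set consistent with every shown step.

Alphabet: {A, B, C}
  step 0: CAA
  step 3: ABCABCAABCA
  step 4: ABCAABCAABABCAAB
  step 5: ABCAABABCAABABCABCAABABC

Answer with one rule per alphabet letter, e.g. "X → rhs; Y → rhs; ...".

A->AB, B->C, C->A

  step 4 ⇒ step 5: ABCAABCAABABCAAB ⇒ AB·C·A·AB·AB·C·A·AB·AB·C·AB·C·A·AB·AB·C
    A ↦ AB
    B ↦ C
    C ↦ A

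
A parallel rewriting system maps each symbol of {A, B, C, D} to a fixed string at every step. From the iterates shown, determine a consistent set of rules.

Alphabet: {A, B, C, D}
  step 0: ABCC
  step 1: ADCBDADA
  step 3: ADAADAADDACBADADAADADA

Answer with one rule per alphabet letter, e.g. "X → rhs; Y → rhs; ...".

  step 0 ⇒ step 1: ABCC ⇒ AD·CB·DA·DA
    A ↦ AD
    B ↦ CB
    C ↦ DA
    D ↦ A  (constrained at step 1)

A->AD, B->CB, C->DA, D->A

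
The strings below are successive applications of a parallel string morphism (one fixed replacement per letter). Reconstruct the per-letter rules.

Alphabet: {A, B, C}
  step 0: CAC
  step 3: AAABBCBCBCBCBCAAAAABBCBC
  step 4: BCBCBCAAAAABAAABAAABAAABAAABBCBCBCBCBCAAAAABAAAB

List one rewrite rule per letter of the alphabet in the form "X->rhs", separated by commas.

A->BC, B->AA, C->AB

  step 3 ⇒ step 4: AAABBCBCBCBCBCAAAAABBCBC ⇒ BC·BC·BC·AA·AA·AB·AA·AB·AA·AB·AA·AB·AA·AB·BC·BC·BC·BC·BC·AA·AA·AB·AA·AB
    A ↦ BC
    B ↦ AA
    C ↦ AB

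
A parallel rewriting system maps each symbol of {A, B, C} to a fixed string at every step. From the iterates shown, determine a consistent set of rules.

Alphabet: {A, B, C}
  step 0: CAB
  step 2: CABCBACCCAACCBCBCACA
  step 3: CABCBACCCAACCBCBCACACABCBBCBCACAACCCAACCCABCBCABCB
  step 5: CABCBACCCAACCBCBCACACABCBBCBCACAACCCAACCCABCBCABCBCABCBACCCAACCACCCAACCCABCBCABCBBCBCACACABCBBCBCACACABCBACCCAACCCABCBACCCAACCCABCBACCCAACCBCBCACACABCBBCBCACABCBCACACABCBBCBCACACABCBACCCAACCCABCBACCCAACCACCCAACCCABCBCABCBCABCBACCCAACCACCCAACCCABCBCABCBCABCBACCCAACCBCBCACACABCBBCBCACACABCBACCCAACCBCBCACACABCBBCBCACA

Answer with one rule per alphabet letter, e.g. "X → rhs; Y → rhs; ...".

A->BCB, B->ACC, C->CA

  step 2 ⇒ step 3: CABCBACCCAACCBCBCACA ⇒ CA·BCB·ACC·CA·ACC·BCB·CA·CA·CA·BCB·BCB·CA·CA·ACC·CA·ACC·CA·BCB·CA·BCB
    A ↦ BCB
    B ↦ ACC
    C ↦ CA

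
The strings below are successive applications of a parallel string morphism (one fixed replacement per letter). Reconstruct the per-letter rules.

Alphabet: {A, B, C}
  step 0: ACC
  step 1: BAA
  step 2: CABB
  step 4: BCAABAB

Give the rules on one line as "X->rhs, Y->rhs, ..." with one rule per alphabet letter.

  step 1 ⇒ step 2: BAA ⇒ CA·B·B
    A ↦ B
    B ↦ CA
  step 0 ⇒ step 1: ACC ⇒ B·A·A
    C ↦ A

A->B, B->CA, C->A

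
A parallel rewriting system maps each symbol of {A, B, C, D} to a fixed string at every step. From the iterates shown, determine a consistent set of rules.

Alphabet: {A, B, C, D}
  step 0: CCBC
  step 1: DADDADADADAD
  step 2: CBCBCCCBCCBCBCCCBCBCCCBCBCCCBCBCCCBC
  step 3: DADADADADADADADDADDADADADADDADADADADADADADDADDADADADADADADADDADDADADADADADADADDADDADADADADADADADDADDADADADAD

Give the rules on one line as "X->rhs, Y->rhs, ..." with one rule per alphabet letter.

A->BCC, B->ADA, C->DAD, D->CBC

  step 2 ⇒ step 3: CBCBCCCBCCBCBCCCBCBCCCBCBCCCBCBCCCBC ⇒ DAD·ADA·DAD·ADA·DAD·DAD·DAD·ADA·DAD·DAD·ADA·DAD·ADA·DAD·DAD·DAD·ADA·DAD·ADA·DAD·DAD·DAD·ADA·DAD·ADA·DAD·DAD·DAD·ADA·DAD·ADA·DAD·DAD·DAD·ADA·DAD
    B ↦ ADA
    C ↦ DAD
  step 1 ⇒ step 2: DADDADADADAD ⇒ CBC·BCC·CBC·CBC·BCC·CBC·BCC·CBC·BCC·CBC·BCC·CBC
    A ↦ BCC
  step 1 ⇒ step 2: DADDADADADAD ⇒ CBC·BCC·CBC·CBC·BCC·CBC·BCC·CBC·BCC·CBC·BCC·CBC
    D ↦ CBC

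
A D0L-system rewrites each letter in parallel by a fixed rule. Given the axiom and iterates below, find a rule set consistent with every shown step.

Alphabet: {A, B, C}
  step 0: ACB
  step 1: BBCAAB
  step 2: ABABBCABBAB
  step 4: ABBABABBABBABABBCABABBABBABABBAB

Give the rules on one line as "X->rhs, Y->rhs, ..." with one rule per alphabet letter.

  step 1 ⇒ step 2: BBCAAB ⇒ AB·AB·BCA·B·B·AB
    A ↦ B
    B ↦ AB
    C ↦ BCA

A->B, B->AB, C->BCA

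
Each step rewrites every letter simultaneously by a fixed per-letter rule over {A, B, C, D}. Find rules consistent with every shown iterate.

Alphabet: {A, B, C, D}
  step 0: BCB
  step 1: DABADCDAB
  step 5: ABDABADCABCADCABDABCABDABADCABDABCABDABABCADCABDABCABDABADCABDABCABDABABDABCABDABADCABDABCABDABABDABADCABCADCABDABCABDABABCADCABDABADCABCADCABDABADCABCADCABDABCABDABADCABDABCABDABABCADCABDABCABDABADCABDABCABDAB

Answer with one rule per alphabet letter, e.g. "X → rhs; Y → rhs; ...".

  step 0 ⇒ step 1: BCB ⇒ DAB·ADC·DAB
    B ↦ DAB
    C ↦ ADC
    A ↦ AB  (constrained at step 1)
    D ↦ C  (constrained at step 1)

A->AB, B->DAB, C->ADC, D->C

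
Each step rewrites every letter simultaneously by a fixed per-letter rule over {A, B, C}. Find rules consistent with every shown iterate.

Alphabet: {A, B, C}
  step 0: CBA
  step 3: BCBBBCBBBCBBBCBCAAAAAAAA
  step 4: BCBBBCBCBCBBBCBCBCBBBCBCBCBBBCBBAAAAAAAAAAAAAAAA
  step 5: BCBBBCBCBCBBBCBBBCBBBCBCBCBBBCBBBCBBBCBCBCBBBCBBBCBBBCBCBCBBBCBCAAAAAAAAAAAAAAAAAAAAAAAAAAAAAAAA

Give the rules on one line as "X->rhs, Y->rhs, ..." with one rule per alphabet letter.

A->AA, B->BC, C->BB

  step 4 ⇒ step 5: BCBBBCBCBCBBBCBCBCBBBCBCBCBBBCBBAAAAAAAAAAAAAAAA ⇒ BC·BB·BC·BC·BC·BB·BC·BB·BC·BB·BC·BC·BC·BB·BC·BB·BC·BB·BC·BC·BC·BB·BC·BB·BC·BB·BC·BC·BC·BB·BC·BC·AA·AA·AA·AA·AA·AA·AA·AA·AA·AA·AA·AA·AA·AA·AA·AA
    A ↦ AA
    B ↦ BC
    C ↦ BB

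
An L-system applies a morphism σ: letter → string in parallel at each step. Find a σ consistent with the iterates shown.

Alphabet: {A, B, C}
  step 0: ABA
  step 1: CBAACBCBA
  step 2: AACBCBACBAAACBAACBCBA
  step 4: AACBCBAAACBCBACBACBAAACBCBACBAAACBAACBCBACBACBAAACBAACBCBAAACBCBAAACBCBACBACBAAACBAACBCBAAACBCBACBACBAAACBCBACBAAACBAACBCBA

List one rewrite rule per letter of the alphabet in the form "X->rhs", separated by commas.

A->CBA, B->ACB, C->A

  step 1 ⇒ step 2: CBAACBCBA ⇒ A·ACB·CBA·CBA·A·ACB·A·ACB·CBA
    A ↦ CBA
    B ↦ ACB
    C ↦ A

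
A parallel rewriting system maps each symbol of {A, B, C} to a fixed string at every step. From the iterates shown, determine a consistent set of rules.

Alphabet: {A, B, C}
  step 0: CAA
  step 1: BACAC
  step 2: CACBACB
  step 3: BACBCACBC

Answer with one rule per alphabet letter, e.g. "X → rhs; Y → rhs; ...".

A->AC, B->C, C->B

  step 2 ⇒ step 3: CACBACB ⇒ B·AC·B·C·AC·B·C
    A ↦ AC
    B ↦ C
    C ↦ B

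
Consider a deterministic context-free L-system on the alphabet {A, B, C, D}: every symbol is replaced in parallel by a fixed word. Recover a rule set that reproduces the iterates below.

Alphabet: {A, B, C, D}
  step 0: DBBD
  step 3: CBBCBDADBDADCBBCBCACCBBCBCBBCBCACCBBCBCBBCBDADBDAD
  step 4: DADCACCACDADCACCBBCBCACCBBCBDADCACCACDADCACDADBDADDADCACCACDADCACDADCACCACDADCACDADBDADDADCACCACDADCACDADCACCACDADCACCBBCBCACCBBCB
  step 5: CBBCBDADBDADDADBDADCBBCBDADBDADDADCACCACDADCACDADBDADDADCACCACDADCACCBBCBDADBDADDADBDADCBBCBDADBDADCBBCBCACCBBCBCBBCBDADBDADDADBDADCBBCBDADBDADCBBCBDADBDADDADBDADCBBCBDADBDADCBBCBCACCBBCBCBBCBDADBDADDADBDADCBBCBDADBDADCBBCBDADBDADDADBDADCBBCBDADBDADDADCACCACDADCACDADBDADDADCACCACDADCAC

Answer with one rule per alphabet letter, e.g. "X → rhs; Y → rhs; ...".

A->B, B->CAC, C->DAD, D->CB

  step 4 ⇒ step 5: DADCACCACDADCACCBBCBCACCBBCBDADCACCACDADCACDADBDADDADCACCACDADCACDADCACCACDADCACDADBDADDADCACCACDADCACDADCACCACDADCACCBBCBCACCBBCB ⇒ CB·B·CB·DAD·B·DAD·DAD·B·DAD·CB·B·CB·DAD·B·DAD·DAD·CAC·CAC·DAD·CAC·DAD·B·DAD·DAD·CAC·CAC·DAD·CAC·CB·B·CB·DAD·B·DAD·DAD·B·DAD·CB·B·CB·DAD·B·DAD·CB·B·CB·CAC·CB·B·CB·CB·B·CB·DAD·B·DAD·DAD·B·DAD·CB·B·CB·DAD·B·DAD·CB·B·CB·DAD·B·DAD·DAD·B·DAD·CB·B·CB·DAD·B·DAD·CB·B·CB·CAC·CB·B·CB·CB·B·CB·DAD·B·DAD·DAD·B·DAD·CB·B·CB·DAD·B·DAD·CB·B·CB·DAD·B·DAD·DAD·B·DAD·CB·B·CB·DAD·B·DAD·DAD·CAC·CAC·DAD·CAC·DAD·B·DAD·DAD·CAC·CAC·DAD·CAC
    A ↦ B
    B ↦ CAC
    C ↦ DAD
    D ↦ CB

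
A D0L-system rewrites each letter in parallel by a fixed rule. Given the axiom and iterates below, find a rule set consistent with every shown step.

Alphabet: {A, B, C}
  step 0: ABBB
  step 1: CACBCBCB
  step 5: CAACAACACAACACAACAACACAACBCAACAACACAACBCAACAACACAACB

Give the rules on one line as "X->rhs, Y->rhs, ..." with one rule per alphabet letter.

  step 0 ⇒ step 1: ABBB ⇒ CA·CB·CB·CB
    A ↦ CA
    B ↦ CB
    C ↦ A  (constrained at step 1)

A->CA, B->CB, C->A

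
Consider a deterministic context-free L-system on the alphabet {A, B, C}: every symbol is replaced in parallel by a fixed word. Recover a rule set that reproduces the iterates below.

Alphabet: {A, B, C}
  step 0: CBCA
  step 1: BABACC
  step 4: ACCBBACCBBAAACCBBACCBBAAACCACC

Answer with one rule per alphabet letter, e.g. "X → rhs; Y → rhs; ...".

A->ACC, B->A, C->B

  step 0 ⇒ step 1: CBCA ⇒ B·A·B·ACC
    A ↦ ACC
    B ↦ A
    C ↦ B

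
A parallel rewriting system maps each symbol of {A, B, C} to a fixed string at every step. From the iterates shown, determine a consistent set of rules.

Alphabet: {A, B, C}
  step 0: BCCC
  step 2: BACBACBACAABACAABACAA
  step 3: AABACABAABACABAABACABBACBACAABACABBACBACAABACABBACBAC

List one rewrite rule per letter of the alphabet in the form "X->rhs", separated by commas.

A->BAC, B->AA, C->AB

  step 2 ⇒ step 3: BACBACBACAABACAABACAA ⇒ AA·BAC·AB·AA·BAC·AB·AA·BAC·AB·BAC·BAC·AA·BAC·AB·BAC·BAC·AA·BAC·AB·BAC·BAC
    A ↦ BAC
    B ↦ AA
    C ↦ AB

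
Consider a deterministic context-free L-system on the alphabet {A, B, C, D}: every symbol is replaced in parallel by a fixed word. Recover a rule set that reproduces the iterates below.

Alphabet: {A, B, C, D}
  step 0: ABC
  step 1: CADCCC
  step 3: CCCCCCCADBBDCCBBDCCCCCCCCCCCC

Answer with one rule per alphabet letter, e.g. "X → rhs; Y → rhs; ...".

  step 0 ⇒ step 1: ABC ⇒ CAD·C·CC
    A ↦ CAD
    B ↦ C
    C ↦ CC
    D ↦ BBD  (constrained at step 1)

A->CAD, B->C, C->CC, D->BBD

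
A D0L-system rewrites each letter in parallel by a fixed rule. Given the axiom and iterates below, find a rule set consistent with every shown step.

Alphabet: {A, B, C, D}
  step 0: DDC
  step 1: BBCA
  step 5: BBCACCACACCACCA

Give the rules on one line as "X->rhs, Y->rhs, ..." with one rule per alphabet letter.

A->C, B->D, C->CA, D->B

  step 0 ⇒ step 1: DDC ⇒ B·B·CA
    C ↦ CA
    D ↦ B
    A ↦ C  (constrained at step 1)
    B ↦ D  (constrained at step 1)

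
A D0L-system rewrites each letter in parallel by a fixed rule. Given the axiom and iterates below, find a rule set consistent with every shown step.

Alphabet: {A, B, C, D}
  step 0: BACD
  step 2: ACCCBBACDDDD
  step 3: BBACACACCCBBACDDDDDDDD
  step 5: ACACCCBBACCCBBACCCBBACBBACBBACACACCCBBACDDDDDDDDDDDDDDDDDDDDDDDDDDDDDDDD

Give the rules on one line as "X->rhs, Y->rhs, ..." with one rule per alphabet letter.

A->BB, B->C, C->AC, D->DD

  step 2 ⇒ step 3: ACCCBBACDDDD ⇒ BB·AC·AC·AC·C·C·BB·AC·DD·DD·DD·DD
    A ↦ BB
    B ↦ C
    C ↦ AC
    D ↦ DD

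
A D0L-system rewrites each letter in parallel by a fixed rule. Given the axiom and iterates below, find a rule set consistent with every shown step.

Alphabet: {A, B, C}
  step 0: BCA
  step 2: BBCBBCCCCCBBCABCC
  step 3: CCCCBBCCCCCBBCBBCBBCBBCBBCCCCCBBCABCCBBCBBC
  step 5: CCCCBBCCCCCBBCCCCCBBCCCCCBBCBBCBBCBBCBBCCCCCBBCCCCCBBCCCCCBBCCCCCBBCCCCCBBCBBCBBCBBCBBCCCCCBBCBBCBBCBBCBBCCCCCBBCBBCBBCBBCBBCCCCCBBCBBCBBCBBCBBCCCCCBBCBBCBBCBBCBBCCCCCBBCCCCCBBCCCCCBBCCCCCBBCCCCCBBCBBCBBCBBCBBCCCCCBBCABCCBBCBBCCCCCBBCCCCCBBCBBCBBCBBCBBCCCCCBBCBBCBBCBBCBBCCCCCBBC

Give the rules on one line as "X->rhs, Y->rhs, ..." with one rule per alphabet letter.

  step 2 ⇒ step 3: BBCBBCCCCCBBCABCC ⇒ CC·CC·BBC·CC·CC·BBC·BBC·BBC·BBC·BBC·CC·CC·BBC·AB·CC·BBC·BBC
    A ↦ AB
    B ↦ CC
    C ↦ BBC

A->AB, B->CC, C->BBC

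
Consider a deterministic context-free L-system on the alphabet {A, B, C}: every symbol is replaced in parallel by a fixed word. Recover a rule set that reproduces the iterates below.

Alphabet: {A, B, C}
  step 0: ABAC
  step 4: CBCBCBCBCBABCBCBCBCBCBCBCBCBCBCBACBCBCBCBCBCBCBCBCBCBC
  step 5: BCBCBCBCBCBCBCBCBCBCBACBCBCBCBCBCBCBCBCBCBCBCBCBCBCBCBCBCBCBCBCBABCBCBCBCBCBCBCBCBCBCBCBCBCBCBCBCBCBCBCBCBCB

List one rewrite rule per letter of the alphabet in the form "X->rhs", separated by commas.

  step 4 ⇒ step 5: CBCBCBCBCBABCBCBCBCBCBCBCBCBCBCBACBCBCBCBCBCBCBCBCBCBC ⇒ BCB·C·BCB·C·BCB·C·BCB·C·BCB·C·BA·C·BCB·C·BCB·C·BCB·C·BCB·C·BCB·C·BCB·C·BCB·C·BCB·C·BCB·C·BCB·C·BA·BCB·C·BCB·C·BCB·C·BCB·C·BCB·C·BCB·C·BCB·C·BCB·C·BCB·C·BCB·C·BCB
    A ↦ BA
    B ↦ C
    C ↦ BCB

A->BA, B->C, C->BCB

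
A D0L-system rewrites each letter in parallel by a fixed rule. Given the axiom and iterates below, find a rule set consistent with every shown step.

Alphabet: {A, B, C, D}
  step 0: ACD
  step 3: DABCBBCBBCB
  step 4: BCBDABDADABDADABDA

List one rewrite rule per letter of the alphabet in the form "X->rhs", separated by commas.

  step 3 ⇒ step 4: DABCBBCBBCB ⇒ B·CB·DA·B·DA·DA·B·DA·DA·B·DA
    A ↦ CB
    B ↦ DA
    C ↦ B
    D ↦ B

A->CB, B->DA, C->B, D->B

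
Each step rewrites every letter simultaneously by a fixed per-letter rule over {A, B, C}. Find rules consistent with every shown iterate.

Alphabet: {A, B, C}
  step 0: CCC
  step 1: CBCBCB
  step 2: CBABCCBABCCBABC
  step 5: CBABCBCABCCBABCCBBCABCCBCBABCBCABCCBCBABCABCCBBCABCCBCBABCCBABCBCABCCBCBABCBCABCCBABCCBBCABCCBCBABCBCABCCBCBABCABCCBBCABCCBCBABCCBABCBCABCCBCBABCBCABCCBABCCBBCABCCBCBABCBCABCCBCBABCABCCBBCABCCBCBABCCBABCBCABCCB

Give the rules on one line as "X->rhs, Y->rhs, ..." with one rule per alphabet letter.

A->BC, B->ABC, C->CB

  step 1 ⇒ step 2: CBCBCB ⇒ CB·ABC·CB·ABC·CB·ABC
    B ↦ ABC
    C ↦ CB
    A ↦ BC  (constrained at step 2)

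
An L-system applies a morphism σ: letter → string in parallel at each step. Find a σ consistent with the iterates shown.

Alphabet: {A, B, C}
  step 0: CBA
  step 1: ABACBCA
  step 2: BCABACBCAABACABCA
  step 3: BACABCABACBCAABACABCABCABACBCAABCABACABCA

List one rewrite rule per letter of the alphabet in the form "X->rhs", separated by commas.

  step 2 ⇒ step 3: BCABACBCAABACABCA ⇒ BAC·A·BCA·BAC·BCA·A·BAC·A·BCA·BCA·BAC·BCA·A·BCA·BAC·A·BCA
    A ↦ BCA
    B ↦ BAC
    C ↦ A

A->BCA, B->BAC, C->A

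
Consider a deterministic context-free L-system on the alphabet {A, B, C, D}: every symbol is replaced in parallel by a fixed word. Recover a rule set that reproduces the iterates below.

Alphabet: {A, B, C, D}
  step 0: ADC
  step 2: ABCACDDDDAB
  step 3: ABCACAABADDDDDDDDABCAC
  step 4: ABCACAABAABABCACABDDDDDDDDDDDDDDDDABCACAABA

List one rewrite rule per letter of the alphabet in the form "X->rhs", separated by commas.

A->AB, B->CAC, C->A, D->DD

  step 3 ⇒ step 4: ABCACAABADDDDDDDDABCAC ⇒ AB·CAC·A·AB·A·AB·AB·CAC·AB·DD·DD·DD·DD·DD·DD·DD·DD·AB·CAC·A·AB·A
    A ↦ AB
    B ↦ CAC
    C ↦ A
    D ↦ DD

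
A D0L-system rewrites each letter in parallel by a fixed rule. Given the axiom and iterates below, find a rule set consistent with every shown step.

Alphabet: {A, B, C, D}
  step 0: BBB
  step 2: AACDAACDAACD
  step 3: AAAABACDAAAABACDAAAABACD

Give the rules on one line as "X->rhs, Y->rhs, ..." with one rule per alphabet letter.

A->AA, B->AD, C->BA, D->CD

  step 2 ⇒ step 3: AACDAACDAACD ⇒ AA·AA·BA·CD·AA·AA·BA·CD·AA·AA·BA·CD
    A ↦ AA
    C ↦ BA
    D ↦ CD
    B ↦ AD  (constrained at step 0)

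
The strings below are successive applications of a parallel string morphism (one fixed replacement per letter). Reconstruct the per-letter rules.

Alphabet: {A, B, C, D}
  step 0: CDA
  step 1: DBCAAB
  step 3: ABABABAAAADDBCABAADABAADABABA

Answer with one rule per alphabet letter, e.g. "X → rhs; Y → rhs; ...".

A->AB, B->AAD, C->DBC, D->A

  step 0 ⇒ step 1: CDA ⇒ DBC·A·AB
    A ↦ AB
    C ↦ DBC
    D ↦ A
    B ↦ AAD  (constrained at step 1)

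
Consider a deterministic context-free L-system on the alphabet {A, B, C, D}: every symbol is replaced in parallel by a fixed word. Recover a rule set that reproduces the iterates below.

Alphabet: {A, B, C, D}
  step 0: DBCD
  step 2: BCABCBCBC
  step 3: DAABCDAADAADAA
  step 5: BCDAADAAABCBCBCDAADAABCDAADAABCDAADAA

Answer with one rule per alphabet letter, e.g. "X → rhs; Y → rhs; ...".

  step 2 ⇒ step 3: BCABCBCBC ⇒ D·AA·BC·D·AA·D·AA·D·AA
    A ↦ BC
    B ↦ D
    C ↦ AA
    D ↦ A  (constrained at step 0)

A->BC, B->D, C->AA, D->A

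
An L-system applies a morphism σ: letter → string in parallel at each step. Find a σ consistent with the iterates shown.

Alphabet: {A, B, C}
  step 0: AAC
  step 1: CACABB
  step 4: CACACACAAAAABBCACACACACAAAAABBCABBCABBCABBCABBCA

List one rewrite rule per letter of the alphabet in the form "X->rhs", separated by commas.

  step 0 ⇒ step 1: AAC ⇒ CA·CA·BB
    A ↦ CA
    C ↦ BB
    B ↦ AA  (constrained at step 1)

A->CA, B->AA, C->BB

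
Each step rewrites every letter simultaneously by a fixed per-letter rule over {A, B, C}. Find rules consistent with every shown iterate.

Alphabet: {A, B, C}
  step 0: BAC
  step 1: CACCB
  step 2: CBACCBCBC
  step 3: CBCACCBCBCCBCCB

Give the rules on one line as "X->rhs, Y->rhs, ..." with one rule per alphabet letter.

  step 2 ⇒ step 3: CBACCBCBC ⇒ CB·C·AC·CB·CB·C·CB·C·CB
    A ↦ AC
    B ↦ C
    C ↦ CB

A->AC, B->C, C->CB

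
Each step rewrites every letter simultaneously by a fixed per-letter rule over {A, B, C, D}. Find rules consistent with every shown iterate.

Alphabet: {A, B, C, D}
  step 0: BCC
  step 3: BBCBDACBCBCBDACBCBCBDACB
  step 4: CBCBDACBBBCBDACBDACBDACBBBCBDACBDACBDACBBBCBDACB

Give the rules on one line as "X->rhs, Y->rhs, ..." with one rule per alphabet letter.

  step 3 ⇒ step 4: BBCBDACBCBCBDACBCBCBDACB ⇒ CB·CB·DA·CB·BB·CB·DA·CB·DA·CB·DA·CB·BB·CB·DA·CB·DA·CB·DA·CB·BB·CB·DA·CB
    A ↦ CB
    B ↦ CB
    C ↦ DA
    D ↦ BB

A->CB, B->CB, C->DA, D->BB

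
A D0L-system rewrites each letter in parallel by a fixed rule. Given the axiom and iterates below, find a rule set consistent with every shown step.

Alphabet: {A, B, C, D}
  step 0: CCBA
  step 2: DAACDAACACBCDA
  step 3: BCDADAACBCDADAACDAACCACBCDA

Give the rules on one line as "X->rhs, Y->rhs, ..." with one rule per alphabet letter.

A->DA, B->C, C->AC, D->BC

  step 2 ⇒ step 3: DAACDAACACBCDA ⇒ BC·DA·DA·AC·BC·DA·DA·AC·DA·AC·C·AC·BC·DA
    A ↦ DA
    B ↦ C
    C ↦ AC
    D ↦ BC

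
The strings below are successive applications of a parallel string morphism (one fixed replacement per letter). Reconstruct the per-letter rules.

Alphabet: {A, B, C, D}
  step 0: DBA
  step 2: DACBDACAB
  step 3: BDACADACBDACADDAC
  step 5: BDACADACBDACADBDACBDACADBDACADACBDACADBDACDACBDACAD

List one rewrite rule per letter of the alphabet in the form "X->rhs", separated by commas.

A->D, B->DAC, C->ACA, D->B

  step 2 ⇒ step 3: DACBDACAB ⇒ B·D·ACA·DAC·B·D·ACA·D·DAC
    A ↦ D
    B ↦ DAC
    C ↦ ACA
    D ↦ B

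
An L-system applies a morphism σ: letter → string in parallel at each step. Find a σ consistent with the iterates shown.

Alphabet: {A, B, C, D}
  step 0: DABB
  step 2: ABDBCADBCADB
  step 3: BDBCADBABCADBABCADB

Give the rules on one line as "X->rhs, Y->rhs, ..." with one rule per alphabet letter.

A->B, B->DB, C->A, D->CA

  step 2 ⇒ step 3: ABDBCADBCADB ⇒ B·DB·CA·DB·A·B·CA·DB·A·B·CA·DB
    A ↦ B
    B ↦ DB
    C ↦ A
    D ↦ CA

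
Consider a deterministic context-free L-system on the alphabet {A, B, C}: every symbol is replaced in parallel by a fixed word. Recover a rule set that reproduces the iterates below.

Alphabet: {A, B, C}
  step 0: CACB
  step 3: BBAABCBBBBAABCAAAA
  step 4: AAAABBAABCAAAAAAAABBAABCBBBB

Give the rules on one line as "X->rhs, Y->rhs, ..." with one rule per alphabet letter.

  step 3 ⇒ step 4: BBAABCBBBBAABCAAAA ⇒ AA·AA·B·B·AA·BC·AA·AA·AA·AA·B·B·AA·BC·B·B·B·B
    A ↦ B
    B ↦ AA
    C ↦ BC

A->B, B->AA, C->BC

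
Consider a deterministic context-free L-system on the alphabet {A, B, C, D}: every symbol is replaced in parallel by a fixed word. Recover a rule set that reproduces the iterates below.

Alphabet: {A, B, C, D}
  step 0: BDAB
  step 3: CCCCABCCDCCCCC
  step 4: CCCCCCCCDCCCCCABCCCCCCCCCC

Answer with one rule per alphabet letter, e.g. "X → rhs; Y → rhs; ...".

A->D, B->C, C->CC, D->AB

  step 3 ⇒ step 4: CCCCABCCDCCCCC ⇒ CC·CC·CC·CC·D·C·CC·CC·AB·CC·CC·CC·CC·CC
    A ↦ D
    B ↦ C
    C ↦ CC
    D ↦ AB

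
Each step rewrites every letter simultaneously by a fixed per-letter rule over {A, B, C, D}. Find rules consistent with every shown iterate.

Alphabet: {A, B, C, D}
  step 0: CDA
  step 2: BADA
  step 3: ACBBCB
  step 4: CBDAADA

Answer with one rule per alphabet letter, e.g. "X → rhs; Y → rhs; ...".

A->CB, B->A, C->D, D->B

  step 3 ⇒ step 4: ACBBCB ⇒ CB·D·A·A·D·A
    A ↦ CB
    B ↦ A
    C ↦ D
  step 2 ⇒ step 3: BADA ⇒ A·CB·B·CB
    D ↦ B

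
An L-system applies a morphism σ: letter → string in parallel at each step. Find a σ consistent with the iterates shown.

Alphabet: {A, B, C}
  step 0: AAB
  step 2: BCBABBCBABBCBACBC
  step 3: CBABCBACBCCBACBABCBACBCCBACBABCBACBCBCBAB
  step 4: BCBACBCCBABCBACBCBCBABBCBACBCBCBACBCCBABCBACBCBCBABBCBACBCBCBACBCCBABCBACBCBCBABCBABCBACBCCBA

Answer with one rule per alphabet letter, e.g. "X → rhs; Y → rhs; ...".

A->CBC, B->CBA, C->B

  step 3 ⇒ step 4: CBABCBACBCCBACBABCBACBCCBACBABCBACBCBCBAB ⇒ B·CBA·CBC·CBA·B·CBA·CBC·B·CBA·B·B·CBA·CBC·B·CBA·CBC·CBA·B·CBA·CBC·B·CBA·B·B·CBA·CBC·B·CBA·CBC·CBA·B·CBA·CBC·B·CBA·B·CBA·B·CBA·CBC·CBA
    A ↦ CBC
    B ↦ CBA
    C ↦ B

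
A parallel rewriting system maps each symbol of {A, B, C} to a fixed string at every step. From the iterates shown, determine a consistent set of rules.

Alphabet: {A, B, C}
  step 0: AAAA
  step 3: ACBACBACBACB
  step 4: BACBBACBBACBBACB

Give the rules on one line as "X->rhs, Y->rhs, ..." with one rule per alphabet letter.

  step 3 ⇒ step 4: ACBACBACBACB ⇒ B·A·CB·B·A·CB·B·A·CB·B·A·CB
    A ↦ B
    B ↦ CB
    C ↦ A

A->B, B->CB, C->A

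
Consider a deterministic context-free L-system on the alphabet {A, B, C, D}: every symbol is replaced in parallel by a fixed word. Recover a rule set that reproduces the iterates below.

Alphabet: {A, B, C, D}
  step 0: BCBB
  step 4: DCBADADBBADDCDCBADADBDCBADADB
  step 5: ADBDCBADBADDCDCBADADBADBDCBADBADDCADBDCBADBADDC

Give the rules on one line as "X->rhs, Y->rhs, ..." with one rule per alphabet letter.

  step 4 ⇒ step 5: DCBADADBBADDCDCBADADBDCBADADB ⇒ AD·B·DC·B·AD·B·AD·DC·DC·B·AD·AD·B·AD·B·DC·B·AD·B·AD·DC·AD·B·DC·B·AD·B·AD·DC
    A ↦ B
    B ↦ DC
    C ↦ B
    D ↦ AD

A->B, B->DC, C->B, D->AD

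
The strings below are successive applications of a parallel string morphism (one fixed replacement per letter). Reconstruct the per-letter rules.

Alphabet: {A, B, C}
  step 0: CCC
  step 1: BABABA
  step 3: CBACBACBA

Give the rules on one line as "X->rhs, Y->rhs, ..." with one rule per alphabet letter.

  step 0 ⇒ step 1: CCC ⇒ BA·BA·BA
    C ↦ BA
    A ↦ C  (constrained at step 1)
    B ↦ A  (constrained at step 1)

A->C, B->A, C->BA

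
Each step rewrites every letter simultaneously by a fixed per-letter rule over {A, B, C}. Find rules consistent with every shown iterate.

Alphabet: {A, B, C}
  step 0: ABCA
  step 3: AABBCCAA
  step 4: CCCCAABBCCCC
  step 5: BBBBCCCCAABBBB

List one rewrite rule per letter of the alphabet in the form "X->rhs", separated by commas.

A->CC, B->A, C->B

  step 4 ⇒ step 5: CCCCAABBCCCC ⇒ B·B·B·B·CC·CC·A·A·B·B·B·B
    A ↦ CC
    B ↦ A
    C ↦ B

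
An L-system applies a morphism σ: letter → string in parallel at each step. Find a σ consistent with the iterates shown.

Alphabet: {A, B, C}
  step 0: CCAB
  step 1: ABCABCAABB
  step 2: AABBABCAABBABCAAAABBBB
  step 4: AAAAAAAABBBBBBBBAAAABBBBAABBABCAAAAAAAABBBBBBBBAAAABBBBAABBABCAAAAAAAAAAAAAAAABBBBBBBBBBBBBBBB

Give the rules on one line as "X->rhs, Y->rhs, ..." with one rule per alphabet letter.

  step 1 ⇒ step 2: ABCABCAABB ⇒ AA·BB·ABC·AA·BB·ABC·AA·AA·BB·BB
    A ↦ AA
    B ↦ BB
    C ↦ ABC

A->AA, B->BB, C->ABC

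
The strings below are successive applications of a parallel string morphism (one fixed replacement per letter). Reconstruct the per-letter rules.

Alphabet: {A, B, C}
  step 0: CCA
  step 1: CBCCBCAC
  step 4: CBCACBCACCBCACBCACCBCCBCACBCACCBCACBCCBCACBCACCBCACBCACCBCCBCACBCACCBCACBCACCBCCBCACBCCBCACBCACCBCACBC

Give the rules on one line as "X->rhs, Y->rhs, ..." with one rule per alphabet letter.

  step 0 ⇒ step 1: CCA ⇒ CBC·CBC·AC
    A ↦ AC
    C ↦ CBC
    B ↦ A  (constrained at step 1)

A->AC, B->A, C->CBC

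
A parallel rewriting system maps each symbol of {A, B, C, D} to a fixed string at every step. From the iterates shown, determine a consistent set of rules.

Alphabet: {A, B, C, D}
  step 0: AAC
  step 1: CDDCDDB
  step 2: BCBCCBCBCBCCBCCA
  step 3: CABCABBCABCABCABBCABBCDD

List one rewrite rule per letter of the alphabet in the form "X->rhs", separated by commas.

A->CDD, B->CA, C->B, D->CBC

  step 2 ⇒ step 3: BCBCCBCBCBCCBCCA ⇒ CA·B·CA·B·B·CA·B·CA·B·CA·B·B·CA·B·B·CDD
    A ↦ CDD
    B ↦ CA
    C ↦ B
  step 1 ⇒ step 2: CDDCDDB ⇒ B·CBC·CBC·B·CBC·CBC·CA
    D ↦ CBC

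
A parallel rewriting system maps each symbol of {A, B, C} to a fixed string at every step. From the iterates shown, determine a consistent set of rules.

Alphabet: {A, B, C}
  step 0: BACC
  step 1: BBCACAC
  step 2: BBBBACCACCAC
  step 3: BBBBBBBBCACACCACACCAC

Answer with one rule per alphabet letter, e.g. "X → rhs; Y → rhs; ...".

  step 2 ⇒ step 3: BBBBACCACCAC ⇒ BB·BB·BB·BB·C·AC·AC·C·AC·AC·C·AC
    A ↦ C
    B ↦ BB
    C ↦ AC

A->C, B->BB, C->AC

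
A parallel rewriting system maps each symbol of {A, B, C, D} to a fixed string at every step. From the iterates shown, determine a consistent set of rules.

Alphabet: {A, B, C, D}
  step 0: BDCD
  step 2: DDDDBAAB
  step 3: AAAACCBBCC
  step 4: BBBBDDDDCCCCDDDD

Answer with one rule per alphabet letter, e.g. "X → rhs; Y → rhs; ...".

A->B, B->CC, C->DD, D->A

  step 3 ⇒ step 4: AAAACCBBCC ⇒ B·B·B·B·DD·DD·CC·CC·DD·DD
    A ↦ B
    B ↦ CC
    C ↦ DD
  step 2 ⇒ step 3: DDDDBAAB ⇒ A·A·A·A·CC·B·B·CC
    D ↦ A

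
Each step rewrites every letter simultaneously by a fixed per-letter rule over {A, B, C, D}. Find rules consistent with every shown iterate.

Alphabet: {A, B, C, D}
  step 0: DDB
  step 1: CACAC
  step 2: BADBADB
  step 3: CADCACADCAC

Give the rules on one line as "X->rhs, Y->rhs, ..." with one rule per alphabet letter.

A->AD, B->C, C->B, D->CA

  step 2 ⇒ step 3: BADBADB ⇒ C·AD·CA·C·AD·CA·C
    A ↦ AD
    B ↦ C
    D ↦ CA
  step 1 ⇒ step 2: CACAC ⇒ B·AD·B·AD·B
    C ↦ B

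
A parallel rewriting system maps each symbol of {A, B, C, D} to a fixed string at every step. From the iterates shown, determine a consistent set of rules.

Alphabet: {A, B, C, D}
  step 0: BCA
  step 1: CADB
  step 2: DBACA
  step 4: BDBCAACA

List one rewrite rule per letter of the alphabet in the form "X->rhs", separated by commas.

A->B, B->CA, C->D, D->A

  step 1 ⇒ step 2: CADB ⇒ D·B·A·CA
    A ↦ B
    B ↦ CA
    C ↦ D
    D ↦ A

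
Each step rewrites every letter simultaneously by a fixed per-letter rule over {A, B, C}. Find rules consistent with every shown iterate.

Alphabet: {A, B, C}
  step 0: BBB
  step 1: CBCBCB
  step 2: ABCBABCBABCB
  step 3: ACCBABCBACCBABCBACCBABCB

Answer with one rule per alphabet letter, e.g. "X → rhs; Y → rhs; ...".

A->AC, B->CB, C->AB

  step 2 ⇒ step 3: ABCBABCBABCB ⇒ AC·CB·AB·CB·AC·CB·AB·CB·AC·CB·AB·CB
    A ↦ AC
    B ↦ CB
    C ↦ AB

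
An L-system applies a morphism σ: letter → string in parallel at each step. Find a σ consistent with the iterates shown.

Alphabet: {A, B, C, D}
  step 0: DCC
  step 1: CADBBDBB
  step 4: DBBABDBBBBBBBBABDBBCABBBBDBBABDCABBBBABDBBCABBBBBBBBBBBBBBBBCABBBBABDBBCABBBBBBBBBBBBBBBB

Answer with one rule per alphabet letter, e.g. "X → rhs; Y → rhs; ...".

  step 0 ⇒ step 1: DCC ⇒ CA·DBB·DBB
    C ↦ DBB
    D ↦ CA
    A ↦ ABD  (constrained at step 1)
    B ↦ BB  (constrained at step 1)

A->ABD, B->BB, C->DBB, D->CA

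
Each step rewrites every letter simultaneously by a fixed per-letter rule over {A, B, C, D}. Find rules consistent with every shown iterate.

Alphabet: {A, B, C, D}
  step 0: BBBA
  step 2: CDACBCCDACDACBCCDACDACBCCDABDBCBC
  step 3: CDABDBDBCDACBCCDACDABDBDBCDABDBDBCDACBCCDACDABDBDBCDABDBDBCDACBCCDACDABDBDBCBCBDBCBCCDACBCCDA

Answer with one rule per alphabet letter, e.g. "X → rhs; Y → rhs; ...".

  step 2 ⇒ step 3: CDACBCCDACDACBCCDACDACBCCDABDBCBC ⇒ CDA·BDB·DB·CDA·CBC·CDA·CDA·BDB·DB·CDA·BDB·DB·CDA·CBC·CDA·CDA·BDB·DB·CDA·BDB·DB·CDA·CBC·CDA·CDA·BDB·DB·CBC·BDB·CBC·CDA·CBC·CDA
    A ↦ DB
    B ↦ CBC
    C ↦ CDA
    D ↦ BDB

A->DB, B->CBC, C->CDA, D->BDB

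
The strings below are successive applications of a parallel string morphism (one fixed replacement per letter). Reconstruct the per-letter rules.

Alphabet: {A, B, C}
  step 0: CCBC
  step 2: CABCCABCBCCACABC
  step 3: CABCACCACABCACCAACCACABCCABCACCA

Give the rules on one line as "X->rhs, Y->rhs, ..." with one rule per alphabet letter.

  step 2 ⇒ step 3: CABCCABCBCCACABC ⇒ CA·BC·AC·CA·CA·BC·AC·CA·AC·CA·CA·BC·CA·BC·AC·CA
    A ↦ BC
    B ↦ AC
    C ↦ CA

A->BC, B->AC, C->CA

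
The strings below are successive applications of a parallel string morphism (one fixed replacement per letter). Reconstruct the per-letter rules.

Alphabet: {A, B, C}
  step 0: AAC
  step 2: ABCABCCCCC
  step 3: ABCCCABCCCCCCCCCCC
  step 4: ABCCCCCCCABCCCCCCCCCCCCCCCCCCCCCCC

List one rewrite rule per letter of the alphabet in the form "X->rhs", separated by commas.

  step 3 ⇒ step 4: ABCCCABCCCCCCCCCCC ⇒ AB·C·CC·CC·CC·AB·C·CC·CC·CC·CC·CC·CC·CC·CC·CC·CC·CC
    A ↦ AB
    B ↦ C
    C ↦ CC

A->AB, B->C, C->CC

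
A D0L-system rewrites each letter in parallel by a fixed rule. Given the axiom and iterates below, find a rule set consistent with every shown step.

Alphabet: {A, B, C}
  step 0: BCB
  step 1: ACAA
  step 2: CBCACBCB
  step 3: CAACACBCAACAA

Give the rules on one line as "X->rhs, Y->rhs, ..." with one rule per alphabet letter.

  step 2 ⇒ step 3: CBCACBCB ⇒ CA·A·CA·CB·CA·A·CA·A
    A ↦ CB
    B ↦ A
    C ↦ CA

A->CB, B->A, C->CA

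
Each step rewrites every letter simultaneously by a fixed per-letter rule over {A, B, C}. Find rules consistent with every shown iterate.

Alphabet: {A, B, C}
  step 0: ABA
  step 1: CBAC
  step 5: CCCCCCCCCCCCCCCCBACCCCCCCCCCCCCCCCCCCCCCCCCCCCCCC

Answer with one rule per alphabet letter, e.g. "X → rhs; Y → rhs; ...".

  step 0 ⇒ step 1: ABA ⇒ C·BA·C
    A ↦ C
    B ↦ BA
    C ↦ CC  (constrained at step 1)

A->C, B->BA, C->CC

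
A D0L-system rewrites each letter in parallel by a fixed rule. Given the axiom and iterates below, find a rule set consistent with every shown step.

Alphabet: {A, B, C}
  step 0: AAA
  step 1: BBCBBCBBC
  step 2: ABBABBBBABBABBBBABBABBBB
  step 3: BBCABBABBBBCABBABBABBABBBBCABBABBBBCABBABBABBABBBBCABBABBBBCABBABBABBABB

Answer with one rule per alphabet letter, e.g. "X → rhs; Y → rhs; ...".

  step 2 ⇒ step 3: ABBABBBBABBABBBBABBABBBB ⇒ BBC·ABB·ABB·BBC·ABB·ABB·ABB·ABB·BBC·ABB·ABB·BBC·ABB·ABB·ABB·ABB·BBC·ABB·ABB·BBC·ABB·ABB·ABB·ABB
    A ↦ BBC
    B ↦ ABB
  step 1 ⇒ step 2: BBCBBCBBC ⇒ ABB·ABB·BB·ABB·ABB·BB·ABB·ABB·BB
    C ↦ BB

A->BBC, B->ABB, C->BB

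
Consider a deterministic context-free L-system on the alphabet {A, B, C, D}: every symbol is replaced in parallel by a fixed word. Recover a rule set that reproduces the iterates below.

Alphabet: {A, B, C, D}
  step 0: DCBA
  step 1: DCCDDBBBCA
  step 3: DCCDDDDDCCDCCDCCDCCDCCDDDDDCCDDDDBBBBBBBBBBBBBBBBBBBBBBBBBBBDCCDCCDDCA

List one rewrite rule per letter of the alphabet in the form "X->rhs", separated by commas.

  step 0 ⇒ step 1: DCBA ⇒ DCC·DD·BBB·CA
    A ↦ CA
    B ↦ BBB
    C ↦ DD
    D ↦ DCC

A->CA, B->BBB, C->DD, D->DCC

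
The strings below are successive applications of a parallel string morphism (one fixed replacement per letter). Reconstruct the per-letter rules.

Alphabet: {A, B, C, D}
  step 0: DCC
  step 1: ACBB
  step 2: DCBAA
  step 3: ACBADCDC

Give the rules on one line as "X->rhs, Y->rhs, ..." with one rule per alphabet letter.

A->DC, B->A, C->B, D->AC

  step 2 ⇒ step 3: DCBAA ⇒ AC·B·A·DC·DC
    A ↦ DC
    B ↦ A
    C ↦ B
    D ↦ AC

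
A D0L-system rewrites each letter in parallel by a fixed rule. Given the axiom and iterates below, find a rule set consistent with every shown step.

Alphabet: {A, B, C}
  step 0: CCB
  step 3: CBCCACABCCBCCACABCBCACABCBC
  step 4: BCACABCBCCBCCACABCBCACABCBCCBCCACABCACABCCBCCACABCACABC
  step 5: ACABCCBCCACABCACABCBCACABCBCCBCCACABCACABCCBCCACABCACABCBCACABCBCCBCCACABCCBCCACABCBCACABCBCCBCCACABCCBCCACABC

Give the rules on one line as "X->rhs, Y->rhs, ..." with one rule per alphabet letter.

  step 4 ⇒ step 5: BCACABCBCCBCCACABCBCACABCBCCBCCACABCACABCCBCCACABCACABC ⇒ ACA·BC·C·BC·C·ACA·BC·ACA·BC·BC·ACA·BC·BC·C·BC·C·ACA·BC·ACA·BC·C·BC·C·ACA·BC·ACA·BC·BC·ACA·BC·BC·C·BC·C·ACA·BC·C·BC·C·ACA·BC·BC·ACA·BC·BC·C·BC·C·ACA·BC·C·BC·C·ACA·BC
    A ↦ C
    B ↦ ACA
    C ↦ BC

A->C, B->ACA, C->BC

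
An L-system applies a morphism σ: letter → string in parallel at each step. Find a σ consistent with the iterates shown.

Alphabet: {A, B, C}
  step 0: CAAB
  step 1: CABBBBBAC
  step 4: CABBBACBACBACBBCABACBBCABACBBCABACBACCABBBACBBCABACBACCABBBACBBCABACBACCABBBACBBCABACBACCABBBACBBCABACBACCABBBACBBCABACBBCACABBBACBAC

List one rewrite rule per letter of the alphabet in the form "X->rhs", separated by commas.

  step 0 ⇒ step 1: CAAB ⇒ CA·BB·BB·BAC
    A ↦ BB
    B ↦ BAC
    C ↦ CA

A->BB, B->BAC, C->CA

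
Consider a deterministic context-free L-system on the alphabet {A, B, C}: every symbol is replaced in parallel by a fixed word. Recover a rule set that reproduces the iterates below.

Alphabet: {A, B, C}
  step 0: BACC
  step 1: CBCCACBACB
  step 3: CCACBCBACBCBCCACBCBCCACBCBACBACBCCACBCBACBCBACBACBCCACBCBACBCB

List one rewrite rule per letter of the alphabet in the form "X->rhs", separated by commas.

A->CC, B->CB, C->ACB

  step 0 ⇒ step 1: BACC ⇒ CB·CC·ACB·ACB
    A ↦ CC
    B ↦ CB
    C ↦ ACB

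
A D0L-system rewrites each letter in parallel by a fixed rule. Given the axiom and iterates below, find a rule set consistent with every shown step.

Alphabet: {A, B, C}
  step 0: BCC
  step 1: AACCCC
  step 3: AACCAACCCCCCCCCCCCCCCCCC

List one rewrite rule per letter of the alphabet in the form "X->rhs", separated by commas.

A->BC, B->AA, C->CC

  step 0 ⇒ step 1: BCC ⇒ AA·CC·CC
    B ↦ AA
    C ↦ CC
    A ↦ BC  (constrained at step 1)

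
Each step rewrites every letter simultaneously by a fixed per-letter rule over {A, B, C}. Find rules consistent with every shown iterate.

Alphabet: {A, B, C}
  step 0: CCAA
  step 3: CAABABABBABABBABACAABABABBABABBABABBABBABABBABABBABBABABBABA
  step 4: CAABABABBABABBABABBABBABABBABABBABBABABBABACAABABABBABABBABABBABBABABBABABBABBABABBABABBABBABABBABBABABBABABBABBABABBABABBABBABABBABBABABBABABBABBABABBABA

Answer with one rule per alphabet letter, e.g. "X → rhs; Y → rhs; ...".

  step 3 ⇒ step 4: CAABABABBABABBABACAABABABBABABBABABBABBABABBABABBABBABABBABA ⇒ CAA·BA·BA·BBA·BA·BBA·BA·BBA·BBA·BA·BBA·BA·BBA·BBA·BA·BBA·BA·CAA·BA·BA·BBA·BA·BBA·BA·BBA·BBA·BA·BBA·BA·BBA·BBA·BA·BBA·BA·BBA·BBA·BA·BBA·BBA·BA·BBA·BA·BBA·BBA·BA·BBA·BA·BBA·BBA·BA·BBA·BBA·BA·BBA·BA·BBA·BBA·BA·BBA·BA
    A ↦ BA
    B ↦ BBA
    C ↦ CAA

A->BA, B->BBA, C->CAA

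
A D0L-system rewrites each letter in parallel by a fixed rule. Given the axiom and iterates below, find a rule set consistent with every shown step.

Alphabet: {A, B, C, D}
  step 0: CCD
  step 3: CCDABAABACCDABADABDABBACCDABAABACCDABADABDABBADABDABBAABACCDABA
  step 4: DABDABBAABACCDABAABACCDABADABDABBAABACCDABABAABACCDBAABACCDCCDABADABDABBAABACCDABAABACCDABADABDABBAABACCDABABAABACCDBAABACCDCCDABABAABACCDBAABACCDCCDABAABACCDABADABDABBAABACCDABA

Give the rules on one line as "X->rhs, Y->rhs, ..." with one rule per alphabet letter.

  step 3 ⇒ step 4: CCDABAABACCDABADABDABBACCDABAABACCDABADABDABBADABDABBAABACCDABA ⇒ DAB·DAB·BA·ABA·CCD·ABA·ABA·CCD·ABA·DAB·DAB·BA·ABA·CCD·ABA·BA·ABA·CCD·BA·ABA·CCD·CCD·ABA·DAB·DAB·BA·ABA·CCD·ABA·ABA·CCD·ABA·DAB·DAB·BA·ABA·CCD·ABA·BA·ABA·CCD·BA·ABA·CCD·CCD·ABA·BA·ABA·CCD·BA·ABA·CCD·CCD·ABA·ABA·CCD·ABA·DAB·DAB·BA·ABA·CCD·ABA
    A ↦ ABA
    B ↦ CCD
    C ↦ DAB
    D ↦ BA

A->ABA, B->CCD, C->DAB, D->BA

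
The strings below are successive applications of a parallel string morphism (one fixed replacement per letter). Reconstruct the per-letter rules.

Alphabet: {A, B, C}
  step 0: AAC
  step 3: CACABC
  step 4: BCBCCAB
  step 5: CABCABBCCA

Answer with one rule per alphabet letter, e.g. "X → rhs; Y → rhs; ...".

A->C, B->CA, C->B

  step 4 ⇒ step 5: BCBCCAB ⇒ CA·B·CA·B·B·C·CA
    A ↦ C
    B ↦ CA
    C ↦ B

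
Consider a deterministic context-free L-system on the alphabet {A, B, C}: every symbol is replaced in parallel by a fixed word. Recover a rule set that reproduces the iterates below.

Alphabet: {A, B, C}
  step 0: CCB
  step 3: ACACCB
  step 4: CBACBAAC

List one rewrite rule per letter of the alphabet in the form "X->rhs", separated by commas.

A->CB, B->C, C->A

  step 3 ⇒ step 4: ACACCB ⇒ CB·A·CB·A·A·C
    A ↦ CB
    B ↦ C
    C ↦ A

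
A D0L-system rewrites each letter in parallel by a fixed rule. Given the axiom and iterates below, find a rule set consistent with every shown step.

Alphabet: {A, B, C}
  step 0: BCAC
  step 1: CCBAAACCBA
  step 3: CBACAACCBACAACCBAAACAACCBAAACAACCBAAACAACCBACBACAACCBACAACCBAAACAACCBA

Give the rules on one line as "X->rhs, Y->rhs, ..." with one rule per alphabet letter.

  step 0 ⇒ step 1: BCAC ⇒ C·CBA·AAC·CBA
    A ↦ AAC
    B ↦ C
    C ↦ CBA

A->AAC, B->C, C->CBA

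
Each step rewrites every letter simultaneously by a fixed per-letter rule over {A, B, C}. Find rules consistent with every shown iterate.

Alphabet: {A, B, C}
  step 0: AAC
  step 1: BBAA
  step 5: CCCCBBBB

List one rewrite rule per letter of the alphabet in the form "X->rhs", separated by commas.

A->B, B->C, C->AA

  step 0 ⇒ step 1: AAC ⇒ B·B·AA
    A ↦ B
    C ↦ AA
    B ↦ C  (constrained at step 1)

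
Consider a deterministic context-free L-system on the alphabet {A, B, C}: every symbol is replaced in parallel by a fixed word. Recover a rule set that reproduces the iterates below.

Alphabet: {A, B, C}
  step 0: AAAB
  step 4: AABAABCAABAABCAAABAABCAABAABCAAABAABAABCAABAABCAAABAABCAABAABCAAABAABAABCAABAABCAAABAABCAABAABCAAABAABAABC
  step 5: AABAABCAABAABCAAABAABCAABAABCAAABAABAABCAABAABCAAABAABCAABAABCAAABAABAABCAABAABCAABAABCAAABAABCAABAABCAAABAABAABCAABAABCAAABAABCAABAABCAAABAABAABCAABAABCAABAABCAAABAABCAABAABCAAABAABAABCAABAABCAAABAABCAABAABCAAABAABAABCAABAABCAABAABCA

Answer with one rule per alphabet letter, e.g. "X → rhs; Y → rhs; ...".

A->AAB, B->C, C->A

  step 4 ⇒ step 5: AABAABCAABAABCAAABAABCAABAABCAAABAABAABCAABAABCAAABAABCAABAABCAAABAABAABCAABAABCAAABAABCAABAABCAAABAABAABC ⇒ AAB·AAB·C·AAB·AAB·C·A·AAB·AAB·C·AAB·AAB·C·A·AAB·AAB·AAB·C·AAB·AAB·C·A·AAB·AAB·C·AAB·AAB·C·A·AAB·AAB·AAB·C·AAB·AAB·C·AAB·AAB·C·A·AAB·AAB·C·AAB·AAB·C·A·AAB·AAB·AAB·C·AAB·AAB·C·A·AAB·AAB·C·AAB·AAB·C·A·AAB·AAB·AAB·C·AAB·AAB·C·AAB·AAB·C·A·AAB·AAB·C·AAB·AAB·C·A·AAB·AAB·AAB·C·AAB·AAB·C·A·AAB·AAB·C·AAB·AAB·C·A·AAB·AAB·AAB·C·AAB·AAB·C·AAB·AAB·C·A
    A ↦ AAB
    B ↦ C
    C ↦ A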